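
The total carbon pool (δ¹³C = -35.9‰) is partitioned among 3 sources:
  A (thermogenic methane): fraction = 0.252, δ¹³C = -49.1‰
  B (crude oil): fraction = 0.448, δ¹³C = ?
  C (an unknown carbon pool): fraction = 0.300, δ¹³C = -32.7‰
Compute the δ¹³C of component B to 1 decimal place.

Isotope mass balance: δ_bulk = Σ fᵢ·δᵢ.
-35.9 = 0.252×(-49.1) + 0.448×δ_B + 0.300×(-32.7)
0.448·δ_B = -35.9 − (-22.183) = -13.717
δ_B = -13.717 / 0.448 = -30.62‰

-30.6‰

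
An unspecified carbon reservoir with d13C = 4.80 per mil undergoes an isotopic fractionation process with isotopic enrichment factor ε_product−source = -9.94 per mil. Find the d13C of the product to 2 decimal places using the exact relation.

To first order, δ_product ≈ δ_source + ε = -5.14 per mil.
Exactly, δ_product = (δ_source + 1000)·(ε/1000 + 1) − 1000.
δ_product = (4.80 + 1000) × (-9.94/1000 + 1) − 1000
δ_product = -5.188 per mil

-5.19 per mil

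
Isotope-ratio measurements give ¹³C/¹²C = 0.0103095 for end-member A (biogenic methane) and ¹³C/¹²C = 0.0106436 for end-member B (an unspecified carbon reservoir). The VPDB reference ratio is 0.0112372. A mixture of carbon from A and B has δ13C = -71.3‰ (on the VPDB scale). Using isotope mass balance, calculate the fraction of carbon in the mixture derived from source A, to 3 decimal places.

0.621

δ_A = (0.0103095/0.0112372 − 1)×1000 = (0.917444 − 1)×1000 = -82.556‰
δ_B = (0.0106436/0.0112372 − 1)×1000 = (0.947175 − 1)×1000 = -52.825‰
f_A = (δ_mix − δ_B)/(δ_A − δ_B) = (-71.3 − (-52.825))/(-82.556 − (-52.825))
f_A = -18.475 / -29.732 = 0.6214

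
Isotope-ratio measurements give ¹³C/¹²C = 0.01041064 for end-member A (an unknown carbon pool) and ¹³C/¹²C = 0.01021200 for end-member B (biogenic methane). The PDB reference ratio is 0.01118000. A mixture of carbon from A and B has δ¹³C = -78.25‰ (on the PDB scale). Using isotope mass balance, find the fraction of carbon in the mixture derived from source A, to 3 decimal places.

δ_A = (0.01041064/0.01118000 − 1)×1000 = (0.931184 − 1)×1000 = -68.816‰
δ_B = (0.01021200/0.01118000 − 1)×1000 = (0.913417 − 1)×1000 = -86.583‰
f_A = (δ_mix − δ_B)/(δ_A − δ_B) = (-78.25 − (-86.583))/(-68.816 − (-86.583))
f_A = 8.333 / 17.767 = 0.4690

0.469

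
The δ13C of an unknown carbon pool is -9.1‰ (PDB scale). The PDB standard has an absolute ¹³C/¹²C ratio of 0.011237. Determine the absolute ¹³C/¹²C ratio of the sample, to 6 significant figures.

0.0111347

R_sample = R_standard × (δ13C/1000 + 1)
R_sample = 0.011237 × (-9.1/1000 + 1) = 0.011237 × 0.990900
R_sample = 0.0111347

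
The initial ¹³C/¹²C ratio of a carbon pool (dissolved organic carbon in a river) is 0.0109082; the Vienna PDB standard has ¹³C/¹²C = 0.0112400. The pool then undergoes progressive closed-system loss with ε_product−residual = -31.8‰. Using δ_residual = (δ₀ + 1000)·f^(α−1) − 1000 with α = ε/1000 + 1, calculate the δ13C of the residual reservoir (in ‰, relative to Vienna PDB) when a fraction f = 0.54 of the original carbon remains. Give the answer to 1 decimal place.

-10.3‰

δ₀ = (0.0109082/0.0112400 − 1)×1000 = (0.970480 − 1)×1000 = -29.520‰
α − 1 = ε/1000 = -0.0318
f^(α−1) = 0.54^(-0.0318) = 1.019788
δ_res = (-29.520 + 1000) × 1.019788 − 1000 = 989.684 − 1000 = -10.32‰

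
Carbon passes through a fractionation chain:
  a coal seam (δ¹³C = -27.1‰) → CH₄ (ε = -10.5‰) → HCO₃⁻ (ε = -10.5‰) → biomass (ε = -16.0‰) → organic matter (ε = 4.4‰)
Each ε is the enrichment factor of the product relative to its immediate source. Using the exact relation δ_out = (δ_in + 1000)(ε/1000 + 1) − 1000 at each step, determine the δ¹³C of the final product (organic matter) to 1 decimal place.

step 1: δ = (-27.10 + 1000)·(-10.5/1000 + 1) − 1000 = -37.32‰
step 2: δ = (-37.32 + 1000)·(-10.5/1000 + 1) − 1000 = -47.42‰
step 3: δ = (-47.42 + 1000)·(-16.0/1000 + 1) − 1000 = -62.66‰
step 4: δ = (-62.66 + 1000)·(4.4/1000 + 1) − 1000 = -58.54‰

-58.5‰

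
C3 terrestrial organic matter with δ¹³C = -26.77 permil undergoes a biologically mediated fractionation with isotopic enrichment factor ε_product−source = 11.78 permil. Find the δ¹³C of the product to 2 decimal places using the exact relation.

Exactly, δ_product = (δ_source + 1000)·(ε/1000 + 1) − 1000.
δ_product = (-26.77 + 1000) × (11.78/1000 + 1) − 1000
δ_product = -15.305 permil

-15.31 permil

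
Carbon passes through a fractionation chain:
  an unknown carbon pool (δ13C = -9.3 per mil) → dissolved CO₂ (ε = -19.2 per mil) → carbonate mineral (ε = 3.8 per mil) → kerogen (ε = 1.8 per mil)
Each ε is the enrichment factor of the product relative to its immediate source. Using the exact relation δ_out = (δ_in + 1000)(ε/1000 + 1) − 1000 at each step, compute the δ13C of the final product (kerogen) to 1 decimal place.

step 1: δ = (-9.30 + 1000)·(-19.2/1000 + 1) − 1000 = -28.32 per mil
step 2: δ = (-28.32 + 1000)·(3.8/1000 + 1) − 1000 = -24.63 per mil
step 3: δ = (-24.63 + 1000)·(1.8/1000 + 1) − 1000 = -22.87 per mil

-22.9 per mil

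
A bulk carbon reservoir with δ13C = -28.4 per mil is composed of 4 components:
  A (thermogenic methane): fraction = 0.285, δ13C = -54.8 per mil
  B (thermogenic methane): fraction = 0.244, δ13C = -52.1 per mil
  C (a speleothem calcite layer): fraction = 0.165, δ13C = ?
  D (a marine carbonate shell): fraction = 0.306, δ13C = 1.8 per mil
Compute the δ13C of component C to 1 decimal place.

-3.8 per mil

Isotope mass balance: δ_bulk = Σ fᵢ·δᵢ.
-28.4 = 0.285×(-54.8) + 0.244×(-52.1) + 0.165×δ_C + 0.306×(1.8)
0.165·δ_C = -28.4 − (-27.780) = -0.620
δ_C = -0.620 / 0.165 = -3.76 per mil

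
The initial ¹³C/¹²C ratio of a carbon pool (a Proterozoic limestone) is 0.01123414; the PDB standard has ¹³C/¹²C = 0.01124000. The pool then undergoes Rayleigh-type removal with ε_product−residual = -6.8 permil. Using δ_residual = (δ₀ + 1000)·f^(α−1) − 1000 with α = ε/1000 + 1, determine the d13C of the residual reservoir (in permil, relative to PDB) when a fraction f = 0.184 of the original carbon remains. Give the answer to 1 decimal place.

11.1 permil

δ₀ = (0.01123414/0.01124000 − 1)×1000 = (0.999479 − 1)×1000 = -0.521 permil
α − 1 = ε/1000 = -0.0068
f^(α−1) = 0.184^(-0.0068) = 1.011578
δ_res = (-0.521 + 1000) × 1.011578 − 1000 = 1011.050 − 1000 = 11.05 permil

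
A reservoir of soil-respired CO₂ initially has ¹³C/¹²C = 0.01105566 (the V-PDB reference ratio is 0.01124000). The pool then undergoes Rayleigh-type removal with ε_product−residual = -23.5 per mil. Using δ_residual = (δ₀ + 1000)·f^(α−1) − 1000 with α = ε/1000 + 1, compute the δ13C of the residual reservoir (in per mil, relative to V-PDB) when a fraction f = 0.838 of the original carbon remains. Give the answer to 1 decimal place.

δ₀ = (0.01105566/0.01124000 − 1)×1000 = (0.983600 − 1)×1000 = -16.400 per mil
α − 1 = ε/1000 = -0.0235
f^(α−1) = 0.838^(-0.0235) = 1.004162
δ_res = (-16.400 + 1000) × 1.004162 − 1000 = 987.693 − 1000 = -12.31 per mil

-12.3 per mil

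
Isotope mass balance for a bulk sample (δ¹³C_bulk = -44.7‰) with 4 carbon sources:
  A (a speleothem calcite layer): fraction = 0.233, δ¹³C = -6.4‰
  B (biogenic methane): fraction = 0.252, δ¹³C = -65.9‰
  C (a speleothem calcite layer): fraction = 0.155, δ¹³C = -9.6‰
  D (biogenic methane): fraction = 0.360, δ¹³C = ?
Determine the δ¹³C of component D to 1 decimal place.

-69.8‰

Isotope mass balance: δ_bulk = Σ fᵢ·δᵢ.
-44.7 = 0.233×(-6.4) + 0.252×(-65.9) + 0.155×(-9.6) + 0.360×δ_D
0.360·δ_D = -44.7 − (-19.586) = -25.114
δ_D = -25.114 / 0.360 = -69.76‰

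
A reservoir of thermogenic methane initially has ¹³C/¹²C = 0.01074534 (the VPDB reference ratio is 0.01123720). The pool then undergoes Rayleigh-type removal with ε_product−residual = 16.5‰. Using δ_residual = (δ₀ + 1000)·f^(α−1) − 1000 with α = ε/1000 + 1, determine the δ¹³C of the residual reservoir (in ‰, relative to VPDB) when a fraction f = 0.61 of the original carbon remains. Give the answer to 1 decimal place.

-51.5‰

δ₀ = (0.01074534/0.01123720 − 1)×1000 = (0.956229 − 1)×1000 = -43.771‰
α − 1 = ε/1000 = 0.0165
f^(α−1) = 0.61^(0.0165) = 0.991877
δ_res = (-43.771 + 1000) × 0.991877 − 1000 = 948.462 − 1000 = -51.54‰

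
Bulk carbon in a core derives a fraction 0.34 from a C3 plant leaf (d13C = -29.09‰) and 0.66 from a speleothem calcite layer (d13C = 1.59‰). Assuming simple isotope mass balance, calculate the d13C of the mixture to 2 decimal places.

-8.84‰

δ_mix = f_A·δ_A + f_B·δ_B
δ_mix = 0.34 × (-29.09) + 0.66 × (1.59)
δ_mix = -9.891 + 1.049 = -8.841‰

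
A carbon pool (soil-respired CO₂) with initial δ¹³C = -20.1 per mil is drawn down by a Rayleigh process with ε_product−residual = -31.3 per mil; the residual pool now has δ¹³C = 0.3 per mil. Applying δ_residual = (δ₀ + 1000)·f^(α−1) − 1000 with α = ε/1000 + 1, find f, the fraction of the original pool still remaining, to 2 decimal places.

0.52

α − 1 = ε/1000 = -0.0313
(δ_res + 1000)/(δ₀ + 1000) = (0.3 + 1000)/(-20.1 + 1000) = 1000.3/979.9 = 1.020818
f = 1.020818^(1/-0.0313) = exp(ln(1.020818)/-0.0313) = exp(0.02060/-0.0313)
f = exp(-0.6583) = 0.5177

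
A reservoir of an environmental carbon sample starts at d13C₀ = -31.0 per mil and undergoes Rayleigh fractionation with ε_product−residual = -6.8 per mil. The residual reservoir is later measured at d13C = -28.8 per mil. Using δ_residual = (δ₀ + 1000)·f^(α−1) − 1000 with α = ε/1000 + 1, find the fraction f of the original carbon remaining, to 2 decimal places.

α − 1 = ε/1000 = -0.0068
(δ_res + 1000)/(δ₀ + 1000) = (-28.8 + 1000)/(-31.0 + 1000) = 971.2/969.0 = 1.002270
f = 1.002270^(1/-0.0068) = exp(ln(1.002270)/-0.0068) = exp(0.00227/-0.0068)
f = exp(-0.3335) = 0.7164

0.72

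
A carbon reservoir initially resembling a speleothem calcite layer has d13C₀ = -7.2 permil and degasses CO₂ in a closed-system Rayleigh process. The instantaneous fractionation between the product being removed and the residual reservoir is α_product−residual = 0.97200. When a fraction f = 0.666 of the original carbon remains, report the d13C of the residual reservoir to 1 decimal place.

4.2 permil

Rayleigh residual: δ_res = (δ₀ + 1000)·f^(α−1) − 1000
α − 1 = -0.02800
f^(α−1) = 0.666^(-0.02800) = 1.011446
δ_res = (-7.2 + 1000) × 1.011446 − 1000 = 1004.164 − 1000 = 4.16 permil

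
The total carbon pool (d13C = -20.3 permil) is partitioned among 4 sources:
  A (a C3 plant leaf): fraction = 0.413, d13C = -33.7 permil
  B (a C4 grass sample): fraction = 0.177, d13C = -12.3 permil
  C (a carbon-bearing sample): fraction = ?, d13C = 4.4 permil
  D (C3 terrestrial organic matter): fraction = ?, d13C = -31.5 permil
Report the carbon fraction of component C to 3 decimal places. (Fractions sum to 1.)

0.243

Let f_C and f_D be the unknown fractions; fractions sum to 1 so f_C + f_D = 0.410.
Mass balance: Σ fᵢ·δᵢ = δ_bulk ⇒ f_C·(4.4) + f_D·(-31.5) = -20.3 − (-16.095) = -4.205
Substitute f_D = 0.410 − f_C:
f_C·(4.4 − -31.5) = -4.205 − 0.410×(-31.5) = 8.710
f_C = 8.710 / 35.9 = 0.2426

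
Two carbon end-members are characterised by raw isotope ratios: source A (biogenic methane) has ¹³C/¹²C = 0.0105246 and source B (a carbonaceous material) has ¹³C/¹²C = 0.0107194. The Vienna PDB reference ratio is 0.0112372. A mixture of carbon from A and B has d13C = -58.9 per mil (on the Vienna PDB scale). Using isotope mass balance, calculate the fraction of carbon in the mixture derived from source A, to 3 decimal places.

0.740

δ_A = (0.0105246/0.0112372 − 1)×1000 = (0.936586 − 1)×1000 = -63.414 per mil
δ_B = (0.0107194/0.0112372 − 1)×1000 = (0.953921 − 1)×1000 = -46.079 per mil
f_A = (δ_mix − δ_B)/(δ_A − δ_B) = (-58.9 − (-46.079))/(-63.414 − (-46.079))
f_A = -12.821 / -17.335 = 0.7396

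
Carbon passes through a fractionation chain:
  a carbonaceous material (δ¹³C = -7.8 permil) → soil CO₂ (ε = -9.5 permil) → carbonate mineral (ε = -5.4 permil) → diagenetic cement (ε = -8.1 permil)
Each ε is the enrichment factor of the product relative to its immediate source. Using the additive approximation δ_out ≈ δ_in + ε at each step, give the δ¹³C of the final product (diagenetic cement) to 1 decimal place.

-30.8 permil

step 1: δ ≈ -7.8 + (-9.5) = -17.3 permil
step 2: δ ≈ -17.3 + (-5.4) = -22.7 permil
step 3: δ ≈ -22.7 + (-8.1) = -30.8 permil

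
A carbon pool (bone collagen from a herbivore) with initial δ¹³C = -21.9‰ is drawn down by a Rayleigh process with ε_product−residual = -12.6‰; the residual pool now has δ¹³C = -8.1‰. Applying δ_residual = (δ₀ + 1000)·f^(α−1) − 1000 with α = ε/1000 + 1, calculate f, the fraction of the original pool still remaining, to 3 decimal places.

0.329

α − 1 = ε/1000 = -0.0126
(δ_res + 1000)/(δ₀ + 1000) = (-8.1 + 1000)/(-21.9 + 1000) = 991.9/978.1 = 1.014109
f = 1.014109^(1/-0.0126) = exp(ln(1.014109)/-0.0126) = exp(0.01401/-0.0126)
f = exp(-1.1119) = 0.3289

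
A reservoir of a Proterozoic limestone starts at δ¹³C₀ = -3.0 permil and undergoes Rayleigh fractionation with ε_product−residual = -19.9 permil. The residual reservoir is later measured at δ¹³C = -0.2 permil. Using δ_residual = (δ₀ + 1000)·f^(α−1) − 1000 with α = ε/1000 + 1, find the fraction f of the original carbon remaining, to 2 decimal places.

0.87

α − 1 = ε/1000 = -0.0199
(δ_res + 1000)/(δ₀ + 1000) = (-0.2 + 1000)/(-3.0 + 1000) = 999.8/997.0 = 1.002808
f = 1.002808^(1/-0.0199) = exp(ln(1.002808)/-0.0199) = exp(0.00280/-0.0199)
f = exp(-0.1409) = 0.8686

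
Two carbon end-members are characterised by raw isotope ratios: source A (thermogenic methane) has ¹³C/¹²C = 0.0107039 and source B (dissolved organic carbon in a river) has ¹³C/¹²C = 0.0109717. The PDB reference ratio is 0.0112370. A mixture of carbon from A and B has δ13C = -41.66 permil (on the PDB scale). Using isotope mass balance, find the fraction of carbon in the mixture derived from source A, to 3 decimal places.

0.757

δ_A = (0.0107039/0.0112370 − 1)×1000 = (0.952559 − 1)×1000 = -47.441 permil
δ_B = (0.0109717/0.0112370 − 1)×1000 = (0.976390 − 1)×1000 = -23.610 permil
f_A = (δ_mix − δ_B)/(δ_A − δ_B) = (-41.66 − (-23.610))/(-47.441 − (-23.610))
f_A = -18.050 / -23.832 = 0.7574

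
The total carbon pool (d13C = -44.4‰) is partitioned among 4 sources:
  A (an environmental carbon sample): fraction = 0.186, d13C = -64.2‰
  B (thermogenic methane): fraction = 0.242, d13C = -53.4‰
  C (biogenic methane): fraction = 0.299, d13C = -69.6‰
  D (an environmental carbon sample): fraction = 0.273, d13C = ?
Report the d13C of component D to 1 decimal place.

4.7‰

Isotope mass balance: δ_bulk = Σ fᵢ·δᵢ.
-44.4 = 0.186×(-64.2) + 0.242×(-53.4) + 0.299×(-69.6) + 0.273×δ_D
0.273·δ_D = -44.4 − (-45.674) = 1.274
δ_D = 1.274 / 0.273 = 4.67‰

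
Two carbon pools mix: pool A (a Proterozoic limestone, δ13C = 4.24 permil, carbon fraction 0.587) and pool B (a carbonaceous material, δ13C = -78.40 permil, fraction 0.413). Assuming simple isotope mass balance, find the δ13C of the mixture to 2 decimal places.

δ_mix = f_A·δ_A + f_B·δ_B
δ_mix = 0.587 × (4.24) + 0.413 × (-78.40)
δ_mix = 2.489 + -32.379 = -29.890 permil

-29.89 permil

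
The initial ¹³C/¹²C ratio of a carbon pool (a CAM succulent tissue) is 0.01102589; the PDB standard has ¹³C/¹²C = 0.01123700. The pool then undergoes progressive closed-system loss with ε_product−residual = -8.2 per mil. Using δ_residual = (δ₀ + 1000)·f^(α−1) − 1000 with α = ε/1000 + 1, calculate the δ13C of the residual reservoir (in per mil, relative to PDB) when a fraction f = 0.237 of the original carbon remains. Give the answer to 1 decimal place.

δ₀ = (0.01102589/0.01123700 − 1)×1000 = (0.981213 − 1)×1000 = -18.787 per mil
α − 1 = ε/1000 = -0.0082
f^(α−1) = 0.237^(-0.0082) = 1.011875
δ_res = (-18.787 + 1000) × 1.011875 − 1000 = 992.865 − 1000 = -7.13 per mil

-7.1 per mil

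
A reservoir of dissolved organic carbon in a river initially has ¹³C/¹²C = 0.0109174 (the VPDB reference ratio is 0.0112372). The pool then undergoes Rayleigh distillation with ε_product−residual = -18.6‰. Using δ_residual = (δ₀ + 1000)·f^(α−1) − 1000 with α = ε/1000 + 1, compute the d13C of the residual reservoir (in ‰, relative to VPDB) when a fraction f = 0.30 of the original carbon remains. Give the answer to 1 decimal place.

δ₀ = (0.0109174/0.0112372 − 1)×1000 = (0.971541 − 1)×1000 = -28.459‰
α − 1 = ε/1000 = -0.0186
f^(α−1) = 0.30^(-0.0186) = 1.022647
δ_res = (-28.459 + 1000) × 1.022647 − 1000 = 993.543 − 1000 = -6.46‰

-6.5‰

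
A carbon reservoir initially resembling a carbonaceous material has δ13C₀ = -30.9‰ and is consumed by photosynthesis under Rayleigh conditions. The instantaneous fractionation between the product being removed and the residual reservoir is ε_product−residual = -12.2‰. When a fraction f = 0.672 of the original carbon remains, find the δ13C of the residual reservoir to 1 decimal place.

Rayleigh residual: δ_res = (δ₀ + 1000)·f^(α−1) − 1000
α = ε/1000 + 1 = 0.98780, so α − 1 = -0.01220
f^(α−1) = 0.672^(-0.01220) = 1.004861
δ_res = (-30.9 + 1000) × 1.004861 − 1000 = 973.811 − 1000 = -26.19‰

-26.2‰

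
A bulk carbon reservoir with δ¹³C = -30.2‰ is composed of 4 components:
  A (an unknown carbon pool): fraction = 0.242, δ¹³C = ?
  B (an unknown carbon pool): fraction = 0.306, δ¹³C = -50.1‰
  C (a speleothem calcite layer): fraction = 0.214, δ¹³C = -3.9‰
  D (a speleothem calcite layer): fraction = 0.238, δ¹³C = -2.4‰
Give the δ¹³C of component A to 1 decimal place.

Isotope mass balance: δ_bulk = Σ fᵢ·δᵢ.
-30.2 = 0.242×δ_A + 0.306×(-50.1) + 0.214×(-3.9) + 0.238×(-2.4)
0.242·δ_A = -30.2 − (-16.736) = -13.464
δ_A = -13.464 / 0.242 = -55.63‰

-55.6‰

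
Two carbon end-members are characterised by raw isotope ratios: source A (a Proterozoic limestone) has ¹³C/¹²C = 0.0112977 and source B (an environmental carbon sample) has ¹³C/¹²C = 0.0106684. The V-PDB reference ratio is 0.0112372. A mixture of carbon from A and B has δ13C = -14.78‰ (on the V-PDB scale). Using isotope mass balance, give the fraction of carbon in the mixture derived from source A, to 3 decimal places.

0.640

δ_A = (0.0112977/0.0112372 − 1)×1000 = (1.005384 − 1)×1000 = 5.384‰
δ_B = (0.0106684/0.0112372 − 1)×1000 = (0.949382 − 1)×1000 = -50.618‰
f_A = (δ_mix − δ_B)/(δ_A − δ_B) = (-14.78 − (-50.618))/(5.384 − (-50.618))
f_A = 35.838 / 56.001 = 0.6399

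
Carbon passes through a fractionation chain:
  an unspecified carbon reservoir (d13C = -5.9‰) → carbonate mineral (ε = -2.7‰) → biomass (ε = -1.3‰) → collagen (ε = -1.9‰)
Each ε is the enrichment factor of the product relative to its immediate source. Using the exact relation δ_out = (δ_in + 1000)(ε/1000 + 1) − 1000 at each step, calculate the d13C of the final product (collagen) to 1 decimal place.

-11.8‰

step 1: δ = (-5.90 + 1000)·(-2.7/1000 + 1) − 1000 = -8.58‰
step 2: δ = (-8.58 + 1000)·(-1.3/1000 + 1) − 1000 = -9.87‰
step 3: δ = (-9.87 + 1000)·(-1.9/1000 + 1) − 1000 = -11.75‰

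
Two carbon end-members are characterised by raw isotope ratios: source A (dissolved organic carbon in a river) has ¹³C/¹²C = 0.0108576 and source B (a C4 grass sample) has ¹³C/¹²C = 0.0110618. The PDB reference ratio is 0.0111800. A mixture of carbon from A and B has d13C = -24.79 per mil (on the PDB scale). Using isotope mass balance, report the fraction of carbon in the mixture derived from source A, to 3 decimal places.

δ_A = (0.0108576/0.0111800 − 1)×1000 = (0.971163 − 1)×1000 = -28.837 per mil
δ_B = (0.0110618/0.0111800 − 1)×1000 = (0.989428 − 1)×1000 = -10.572 per mil
f_A = (δ_mix − δ_B)/(δ_A − δ_B) = (-24.79 − (-10.572))/(-28.837 − (-10.572))
f_A = -14.218 / -18.265 = 0.7784

0.778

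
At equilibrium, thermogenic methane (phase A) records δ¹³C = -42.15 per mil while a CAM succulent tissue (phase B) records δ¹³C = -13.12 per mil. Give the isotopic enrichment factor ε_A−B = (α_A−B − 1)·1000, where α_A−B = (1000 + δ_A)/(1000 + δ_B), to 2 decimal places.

-29.42 per mil

α_A−B = (1000 + -42.15) / (1000 + -13.12) = 957.85 / 986.88 = 0.970584
ε_A−B = (0.970584 − 1) × 1000 = -29.416 per mil
(The approximation ε ≈ δ_A − δ_B would give -29.03 per mil.)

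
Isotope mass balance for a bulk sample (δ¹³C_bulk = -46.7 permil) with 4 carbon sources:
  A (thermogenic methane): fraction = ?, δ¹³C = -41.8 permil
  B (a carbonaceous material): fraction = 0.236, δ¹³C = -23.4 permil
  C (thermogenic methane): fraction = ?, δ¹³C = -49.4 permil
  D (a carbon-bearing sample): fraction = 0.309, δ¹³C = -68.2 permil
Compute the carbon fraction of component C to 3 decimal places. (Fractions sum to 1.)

0.143

Let f_C and f_A be the unknown fractions; fractions sum to 1 so f_C + f_A = 0.455.
Mass balance: Σ fᵢ·δᵢ = δ_bulk ⇒ f_C·(-49.4) + f_A·(-41.8) = -46.7 − (-26.596) = -20.104
Substitute f_A = 0.455 − f_C:
f_C·(-49.4 − -41.8) = -20.104 − 0.455×(-41.8) = -1.085
f_C = -1.085 / -7.6 = 0.1427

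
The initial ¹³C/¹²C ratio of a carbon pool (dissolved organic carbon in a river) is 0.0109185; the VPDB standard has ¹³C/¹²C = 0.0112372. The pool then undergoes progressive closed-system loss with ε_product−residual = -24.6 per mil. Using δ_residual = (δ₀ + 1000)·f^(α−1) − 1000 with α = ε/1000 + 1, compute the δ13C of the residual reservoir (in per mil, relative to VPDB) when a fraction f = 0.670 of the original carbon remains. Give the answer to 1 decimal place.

-18.7 per mil

δ₀ = (0.0109185/0.0112372 − 1)×1000 = (0.971639 − 1)×1000 = -28.361 per mil
α − 1 = ε/1000 = -0.0246
f^(α−1) = 0.670^(-0.0246) = 1.009900
δ_res = (-28.361 + 1000) × 1.009900 − 1000 = 981.258 − 1000 = -18.74 per mil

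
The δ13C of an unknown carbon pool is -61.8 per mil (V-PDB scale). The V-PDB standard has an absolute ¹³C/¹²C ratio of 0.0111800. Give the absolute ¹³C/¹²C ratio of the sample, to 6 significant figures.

R_sample = R_standard × (δ13C/1000 + 1)
R_sample = 0.0111800 × (-61.8/1000 + 1) = 0.0111800 × 0.938200
R_sample = 0.0104891

0.0104891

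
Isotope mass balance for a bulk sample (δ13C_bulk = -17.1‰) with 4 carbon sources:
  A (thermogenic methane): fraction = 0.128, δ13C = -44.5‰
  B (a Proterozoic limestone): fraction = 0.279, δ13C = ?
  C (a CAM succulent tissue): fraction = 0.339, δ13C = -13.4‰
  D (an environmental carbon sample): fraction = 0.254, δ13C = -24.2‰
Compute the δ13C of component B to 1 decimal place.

-2.6‰

Isotope mass balance: δ_bulk = Σ fᵢ·δᵢ.
-17.1 = 0.128×(-44.5) + 0.279×δ_B + 0.339×(-13.4) + 0.254×(-24.2)
0.279·δ_B = -17.1 − (-16.385) = -0.715
δ_B = -0.715 / 0.279 = -2.56‰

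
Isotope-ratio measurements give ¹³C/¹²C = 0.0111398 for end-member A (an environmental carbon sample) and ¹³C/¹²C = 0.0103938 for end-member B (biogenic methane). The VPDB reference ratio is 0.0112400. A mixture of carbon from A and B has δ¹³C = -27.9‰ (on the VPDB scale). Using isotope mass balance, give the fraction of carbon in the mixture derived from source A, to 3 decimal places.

δ_A = (0.0111398/0.0112400 − 1)×1000 = (0.991085 − 1)×1000 = -8.915‰
δ_B = (0.0103938/0.0112400 − 1)×1000 = (0.924715 − 1)×1000 = -75.285‰
f_A = (δ_mix − δ_B)/(δ_A − δ_B) = (-27.9 − (-75.285))/(-8.915 − (-75.285))
f_A = 47.385 / 66.370 = 0.7139

0.714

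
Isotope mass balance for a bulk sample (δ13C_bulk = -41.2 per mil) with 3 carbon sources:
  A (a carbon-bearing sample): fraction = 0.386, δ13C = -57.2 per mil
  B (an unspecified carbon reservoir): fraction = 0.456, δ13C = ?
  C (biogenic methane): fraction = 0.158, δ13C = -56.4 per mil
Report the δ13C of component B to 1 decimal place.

Isotope mass balance: δ_bulk = Σ fᵢ·δᵢ.
-41.2 = 0.386×(-57.2) + 0.456×δ_B + 0.158×(-56.4)
0.456·δ_B = -41.2 − (-30.990) = -10.210
δ_B = -10.210 / 0.456 = -22.39 per mil

-22.4 per mil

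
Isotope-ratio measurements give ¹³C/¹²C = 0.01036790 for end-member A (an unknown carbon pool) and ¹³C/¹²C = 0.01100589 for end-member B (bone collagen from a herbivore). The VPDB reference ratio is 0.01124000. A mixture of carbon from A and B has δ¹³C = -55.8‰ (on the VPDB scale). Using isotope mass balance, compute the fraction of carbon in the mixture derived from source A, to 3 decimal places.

δ_A = (0.01036790/0.01124000 − 1)×1000 = (0.922411 − 1)×1000 = -77.589‰
δ_B = (0.01100589/0.01124000 − 1)×1000 = (0.979172 − 1)×1000 = -20.828‰
f_A = (δ_mix − δ_B)/(δ_A − δ_B) = (-55.8 − (-20.828))/(-77.589 − (-20.828))
f_A = -34.972 / -56.761 = 0.6161

0.616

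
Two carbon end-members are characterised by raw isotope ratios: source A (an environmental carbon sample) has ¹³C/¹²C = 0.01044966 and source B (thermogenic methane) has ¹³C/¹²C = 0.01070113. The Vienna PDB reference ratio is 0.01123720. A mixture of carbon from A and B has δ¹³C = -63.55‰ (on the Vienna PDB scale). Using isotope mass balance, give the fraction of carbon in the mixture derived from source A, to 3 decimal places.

δ_A = (0.01044966/0.01123720 − 1)×1000 = (0.929917 − 1)×1000 = -70.083‰
δ_B = (0.01070113/0.01123720 − 1)×1000 = (0.952295 − 1)×1000 = -47.705‰
f_A = (δ_mix − δ_B)/(δ_A − δ_B) = (-63.55 − (-47.705))/(-70.083 − (-47.705))
f_A = -15.845 / -22.378 = 0.7081

0.708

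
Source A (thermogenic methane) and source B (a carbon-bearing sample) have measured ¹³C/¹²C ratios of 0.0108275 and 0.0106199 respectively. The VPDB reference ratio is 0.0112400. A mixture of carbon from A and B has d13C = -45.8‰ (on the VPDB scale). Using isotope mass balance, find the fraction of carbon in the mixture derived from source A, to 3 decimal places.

δ_A = (0.0108275/0.0112400 − 1)×1000 = (0.963301 − 1)×1000 = -36.699‰
δ_B = (0.0106199/0.0112400 − 1)×1000 = (0.944831 − 1)×1000 = -55.169‰
f_A = (δ_mix − δ_B)/(δ_A − δ_B) = (-45.8 − (-55.169))/(-36.699 − (-55.169))
f_A = 9.369 / 18.470 = 0.5073

0.507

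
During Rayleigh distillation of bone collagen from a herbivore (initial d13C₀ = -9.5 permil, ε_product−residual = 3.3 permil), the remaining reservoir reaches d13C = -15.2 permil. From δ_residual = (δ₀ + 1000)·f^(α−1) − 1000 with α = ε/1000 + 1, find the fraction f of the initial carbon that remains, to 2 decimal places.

0.17

α − 1 = ε/1000 = 0.0033
(δ_res + 1000)/(δ₀ + 1000) = (-15.2 + 1000)/(-9.5 + 1000) = 984.8/990.5 = 0.994245
f = 0.994245^(1/0.0033) = exp(ln(0.994245)/0.0033) = exp(-0.00577/0.0033)
f = exp(-1.7489) = 0.1740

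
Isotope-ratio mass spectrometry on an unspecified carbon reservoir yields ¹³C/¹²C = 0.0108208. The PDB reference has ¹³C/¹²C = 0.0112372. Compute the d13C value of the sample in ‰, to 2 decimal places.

d13C = (R_sample / R_standard − 1) × 1000
R_sample / R_standard = 0.0108208 / 0.0112372 = 0.962945
d13C = (0.962945 − 1) × 1000 = -37.055‰

-37.06‰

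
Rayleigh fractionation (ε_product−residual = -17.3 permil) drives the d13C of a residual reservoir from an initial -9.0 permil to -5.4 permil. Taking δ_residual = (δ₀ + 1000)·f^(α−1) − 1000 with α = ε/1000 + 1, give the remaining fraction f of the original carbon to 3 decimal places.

0.811

α − 1 = ε/1000 = -0.0173
(δ_res + 1000)/(δ₀ + 1000) = (-5.4 + 1000)/(-9.0 + 1000) = 994.6/991.0 = 1.003633
f = 1.003633^(1/-0.0173) = exp(ln(1.003633)/-0.0173) = exp(0.00363/-0.0173)
f = exp(-0.2096) = 0.8109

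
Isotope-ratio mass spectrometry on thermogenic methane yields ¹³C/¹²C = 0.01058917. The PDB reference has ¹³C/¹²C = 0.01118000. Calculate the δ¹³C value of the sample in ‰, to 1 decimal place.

δ¹³C = (R_sample / R_standard − 1) × 1000
R_sample / R_standard = 0.01058917 / 0.01118000 = 0.947153
δ¹³C = (0.947153 − 1) × 1000 = -52.85‰

-52.8‰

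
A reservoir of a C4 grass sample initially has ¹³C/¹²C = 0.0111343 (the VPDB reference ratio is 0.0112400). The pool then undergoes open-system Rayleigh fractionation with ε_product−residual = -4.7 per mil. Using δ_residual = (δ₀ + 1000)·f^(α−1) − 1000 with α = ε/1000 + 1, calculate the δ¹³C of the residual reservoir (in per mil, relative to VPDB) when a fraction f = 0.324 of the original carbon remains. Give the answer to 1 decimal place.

δ₀ = (0.0111343/0.0112400 − 1)×1000 = (0.990596 − 1)×1000 = -9.404 per mil
α − 1 = ε/1000 = -0.0047
f^(α−1) = 0.324^(-0.0047) = 1.005311
δ_res = (-9.404 + 1000) × 1.005311 − 1000 = 995.857 − 1000 = -4.14 per mil

-4.1 per mil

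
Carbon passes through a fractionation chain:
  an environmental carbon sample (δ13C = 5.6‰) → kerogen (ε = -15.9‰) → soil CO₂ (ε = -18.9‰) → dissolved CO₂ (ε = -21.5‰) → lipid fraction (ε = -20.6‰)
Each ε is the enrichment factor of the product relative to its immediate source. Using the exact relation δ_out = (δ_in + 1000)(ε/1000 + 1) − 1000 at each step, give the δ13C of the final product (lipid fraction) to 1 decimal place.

step 1: δ = (5.60 + 1000)·(-15.9/1000 + 1) − 1000 = -10.39‰
step 2: δ = (-10.39 + 1000)·(-18.9/1000 + 1) − 1000 = -29.09‰
step 3: δ = (-29.09 + 1000)·(-21.5/1000 + 1) − 1000 = -49.97‰
step 4: δ = (-49.97 + 1000)·(-20.6/1000 + 1) − 1000 = -69.54‰

-69.5‰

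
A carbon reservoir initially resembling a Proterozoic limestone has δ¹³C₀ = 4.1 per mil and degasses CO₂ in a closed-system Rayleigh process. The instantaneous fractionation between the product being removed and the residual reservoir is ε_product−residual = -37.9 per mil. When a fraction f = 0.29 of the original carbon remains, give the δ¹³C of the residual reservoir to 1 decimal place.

Rayleigh residual: δ_res = (δ₀ + 1000)·f^(α−1) − 1000
α = ε/1000 + 1 = 0.96210, so α − 1 = -0.03790
f^(α−1) = 0.29^(-0.03790) = 1.048033
δ_res = (4.1 + 1000) × 1.048033 − 1000 = 1052.330 − 1000 = 52.33 per mil

52.3 per mil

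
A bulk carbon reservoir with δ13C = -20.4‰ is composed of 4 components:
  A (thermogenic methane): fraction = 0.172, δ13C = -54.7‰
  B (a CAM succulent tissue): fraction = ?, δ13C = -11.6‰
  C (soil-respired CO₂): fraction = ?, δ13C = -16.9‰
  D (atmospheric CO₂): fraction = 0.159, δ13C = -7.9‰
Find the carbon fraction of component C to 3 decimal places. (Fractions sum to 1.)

0.373

Let f_C and f_B be the unknown fractions; fractions sum to 1 so f_C + f_B = 0.669.
Mass balance: Σ fᵢ·δᵢ = δ_bulk ⇒ f_C·(-16.9) + f_B·(-11.6) = -20.4 − (-10.665) = -9.735
Substitute f_B = 0.669 − f_C:
f_C·(-16.9 − -11.6) = -9.735 − 0.669×(-11.6) = -1.975
f_C = -1.975 / -5.3 = 0.3727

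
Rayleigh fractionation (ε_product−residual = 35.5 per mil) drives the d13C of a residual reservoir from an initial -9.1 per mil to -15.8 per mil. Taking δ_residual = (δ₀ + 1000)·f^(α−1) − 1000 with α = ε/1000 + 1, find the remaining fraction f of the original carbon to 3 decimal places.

α − 1 = ε/1000 = 0.0355
(δ_res + 1000)/(δ₀ + 1000) = (-15.8 + 1000)/(-9.1 + 1000) = 984.2/990.9 = 0.993238
f = 0.993238^(1/0.0355) = exp(ln(0.993238)/0.0355) = exp(-0.00678/0.0355)
f = exp(-0.1911) = 0.8260

0.826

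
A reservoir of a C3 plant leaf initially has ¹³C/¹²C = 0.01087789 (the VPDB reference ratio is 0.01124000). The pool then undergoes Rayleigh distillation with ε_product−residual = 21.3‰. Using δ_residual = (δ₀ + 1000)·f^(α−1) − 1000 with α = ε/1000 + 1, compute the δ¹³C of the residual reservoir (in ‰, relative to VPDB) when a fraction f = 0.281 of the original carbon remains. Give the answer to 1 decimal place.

-58.0‰

δ₀ = (0.01087789/0.01124000 − 1)×1000 = (0.967784 − 1)×1000 = -32.216‰
α − 1 = ε/1000 = 0.0213
f^(α−1) = 0.281^(0.0213) = 0.973324
δ_res = (-32.216 + 1000) × 0.973324 − 1000 = 941.967 − 1000 = -58.03‰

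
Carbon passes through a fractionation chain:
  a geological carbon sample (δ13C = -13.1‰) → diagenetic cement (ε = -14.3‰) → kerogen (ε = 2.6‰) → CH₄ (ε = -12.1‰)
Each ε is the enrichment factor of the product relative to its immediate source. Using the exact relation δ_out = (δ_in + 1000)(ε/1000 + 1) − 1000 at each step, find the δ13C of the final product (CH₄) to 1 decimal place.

step 1: δ = (-13.10 + 1000)·(-14.3/1000 + 1) − 1000 = -27.21‰
step 2: δ = (-27.21 + 1000)·(2.6/1000 + 1) − 1000 = -24.68‰
step 3: δ = (-24.68 + 1000)·(-12.1/1000 + 1) − 1000 = -36.48‰

-36.5‰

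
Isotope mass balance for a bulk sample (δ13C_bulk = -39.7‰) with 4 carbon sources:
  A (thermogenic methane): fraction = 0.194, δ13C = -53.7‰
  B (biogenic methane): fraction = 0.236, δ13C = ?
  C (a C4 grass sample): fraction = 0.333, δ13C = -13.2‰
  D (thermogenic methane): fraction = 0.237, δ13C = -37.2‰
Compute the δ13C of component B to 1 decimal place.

-68.1‰

Isotope mass balance: δ_bulk = Σ fᵢ·δᵢ.
-39.7 = 0.194×(-53.7) + 0.236×δ_B + 0.333×(-13.2) + 0.237×(-37.2)
0.236·δ_B = -39.7 − (-23.630) = -16.070
δ_B = -16.070 / 0.236 = -68.09‰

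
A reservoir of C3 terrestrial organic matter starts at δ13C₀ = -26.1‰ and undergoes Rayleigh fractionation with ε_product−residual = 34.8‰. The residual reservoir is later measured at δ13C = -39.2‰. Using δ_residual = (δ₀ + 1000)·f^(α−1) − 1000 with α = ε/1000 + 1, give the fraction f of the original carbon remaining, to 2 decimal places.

α − 1 = ε/1000 = 0.0348
(δ_res + 1000)/(δ₀ + 1000) = (-39.2 + 1000)/(-26.1 + 1000) = 960.8/973.9 = 0.986549
f = 0.986549^(1/0.0348) = exp(ln(0.986549)/0.0348) = exp(-0.01354/0.0348)
f = exp(-0.3891) = 0.6776

0.68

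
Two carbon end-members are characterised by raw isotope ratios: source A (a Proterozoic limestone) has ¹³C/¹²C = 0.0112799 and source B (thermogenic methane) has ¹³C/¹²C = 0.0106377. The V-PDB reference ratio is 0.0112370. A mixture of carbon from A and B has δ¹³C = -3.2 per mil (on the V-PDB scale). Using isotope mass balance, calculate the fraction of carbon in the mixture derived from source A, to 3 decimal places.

0.877

δ_A = (0.0112799/0.0112370 − 1)×1000 = (1.003818 − 1)×1000 = 3.818 per mil
δ_B = (0.0106377/0.0112370 − 1)×1000 = (0.946667 − 1)×1000 = -53.333 per mil
f_A = (δ_mix − δ_B)/(δ_A − δ_B) = (-3.2 − (-53.333))/(3.818 − (-53.333))
f_A = 50.133 / 57.150 = 0.8772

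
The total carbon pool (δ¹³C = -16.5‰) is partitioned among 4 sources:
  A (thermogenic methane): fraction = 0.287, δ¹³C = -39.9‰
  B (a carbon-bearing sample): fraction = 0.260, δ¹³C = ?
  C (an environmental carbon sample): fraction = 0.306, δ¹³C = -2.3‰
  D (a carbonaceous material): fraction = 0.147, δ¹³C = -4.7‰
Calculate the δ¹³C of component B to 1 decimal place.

-14.1‰

Isotope mass balance: δ_bulk = Σ fᵢ·δᵢ.
-16.5 = 0.287×(-39.9) + 0.260×δ_B + 0.306×(-2.3) + 0.147×(-4.7)
0.260·δ_B = -16.5 − (-12.846) = -3.654
δ_B = -3.654 / 0.260 = -14.05‰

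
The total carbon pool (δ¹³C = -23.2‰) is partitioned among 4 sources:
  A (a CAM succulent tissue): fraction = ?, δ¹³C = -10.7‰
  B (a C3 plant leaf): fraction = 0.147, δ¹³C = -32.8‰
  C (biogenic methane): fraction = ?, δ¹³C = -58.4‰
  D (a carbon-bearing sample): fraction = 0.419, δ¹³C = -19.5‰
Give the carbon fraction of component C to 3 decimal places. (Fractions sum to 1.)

Let f_C and f_A be the unknown fractions; fractions sum to 1 so f_C + f_A = 0.434.
Mass balance: Σ fᵢ·δᵢ = δ_bulk ⇒ f_C·(-58.4) + f_A·(-10.7) = -23.2 − (-12.992) = -10.208
Substitute f_A = 0.434 − f_C:
f_C·(-58.4 − -10.7) = -10.208 − 0.434×(-10.7) = -5.564
f_C = -5.564 / -47.7 = 0.1166

0.117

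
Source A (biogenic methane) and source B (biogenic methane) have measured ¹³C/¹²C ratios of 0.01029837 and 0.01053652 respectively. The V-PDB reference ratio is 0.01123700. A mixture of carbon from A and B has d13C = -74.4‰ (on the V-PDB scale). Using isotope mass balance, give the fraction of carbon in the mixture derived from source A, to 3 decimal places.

0.569

δ_A = (0.01029837/0.01123700 − 1)×1000 = (0.916470 − 1)×1000 = -83.530‰
δ_B = (0.01053652/0.01123700 − 1)×1000 = (0.937663 − 1)×1000 = -62.337‰
f_A = (δ_mix − δ_B)/(δ_A − δ_B) = (-74.4 − (-62.337))/(-83.530 − (-62.337))
f_A = -12.063 / -21.193 = 0.5692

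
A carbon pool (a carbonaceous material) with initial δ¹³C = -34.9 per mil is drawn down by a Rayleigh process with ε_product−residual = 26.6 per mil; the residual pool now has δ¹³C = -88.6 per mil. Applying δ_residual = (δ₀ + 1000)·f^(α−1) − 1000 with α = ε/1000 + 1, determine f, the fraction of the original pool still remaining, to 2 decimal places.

α − 1 = ε/1000 = 0.0266
(δ_res + 1000)/(δ₀ + 1000) = (-88.6 + 1000)/(-34.9 + 1000) = 911.4/965.1 = 0.944358
f = 0.944358^(1/0.0266) = exp(ln(0.944358)/0.0266) = exp(-0.05725/0.0266)
f = exp(-2.1522) = 0.1162

0.12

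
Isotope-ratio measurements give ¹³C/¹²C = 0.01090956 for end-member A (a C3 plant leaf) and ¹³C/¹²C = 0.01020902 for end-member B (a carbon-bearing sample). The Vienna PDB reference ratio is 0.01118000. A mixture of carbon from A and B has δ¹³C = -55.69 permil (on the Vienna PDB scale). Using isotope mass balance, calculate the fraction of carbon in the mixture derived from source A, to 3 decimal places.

δ_A = (0.01090956/0.01118000 − 1)×1000 = (0.975810 − 1)×1000 = -24.190 permil
δ_B = (0.01020902/0.01118000 − 1)×1000 = (0.913150 − 1)×1000 = -86.850 permil
f_A = (δ_mix − δ_B)/(δ_A − δ_B) = (-55.69 − (-86.850))/(-24.190 − (-86.850))
f_A = 31.160 / 62.660 = 0.4973

0.497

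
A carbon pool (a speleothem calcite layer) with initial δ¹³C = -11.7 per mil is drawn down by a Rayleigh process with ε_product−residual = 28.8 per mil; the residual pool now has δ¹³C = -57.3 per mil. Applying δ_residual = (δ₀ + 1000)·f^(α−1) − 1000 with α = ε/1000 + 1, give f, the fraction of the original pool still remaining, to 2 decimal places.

0.19

α − 1 = ε/1000 = 0.0288
(δ_res + 1000)/(δ₀ + 1000) = (-57.3 + 1000)/(-11.7 + 1000) = 942.7/988.3 = 0.953860
f = 0.953860^(1/0.0288) = exp(ln(0.953860)/0.0288) = exp(-0.04724/0.0288)
f = exp(-1.6402) = 0.1939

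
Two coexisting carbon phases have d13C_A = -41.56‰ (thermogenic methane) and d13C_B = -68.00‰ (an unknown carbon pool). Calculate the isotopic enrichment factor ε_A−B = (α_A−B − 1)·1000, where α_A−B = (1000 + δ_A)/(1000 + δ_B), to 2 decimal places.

28.37‰

α_A−B = (1000 + -41.56) / (1000 + -68.00) = 958.44 / 932.00 = 1.028369
ε_A−B = (1.028369 − 1) × 1000 = 28.369‰
(The approximation ε ≈ δ_A − δ_B would give 26.44‰.)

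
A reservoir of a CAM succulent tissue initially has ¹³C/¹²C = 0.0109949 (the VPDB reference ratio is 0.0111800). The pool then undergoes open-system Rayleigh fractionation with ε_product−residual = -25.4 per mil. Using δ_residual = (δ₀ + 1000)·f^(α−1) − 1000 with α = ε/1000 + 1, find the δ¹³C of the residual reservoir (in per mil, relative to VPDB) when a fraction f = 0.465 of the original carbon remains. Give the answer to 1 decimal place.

δ₀ = (0.0109949/0.0111800 − 1)×1000 = (0.983444 − 1)×1000 = -16.556 per mil
α − 1 = ε/1000 = -0.0254
f^(α−1) = 0.465^(-0.0254) = 1.019640
δ_res = (-16.556 + 1000) × 1.019640 − 1000 = 1002.758 − 1000 = 2.76 per mil

2.8 per mil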